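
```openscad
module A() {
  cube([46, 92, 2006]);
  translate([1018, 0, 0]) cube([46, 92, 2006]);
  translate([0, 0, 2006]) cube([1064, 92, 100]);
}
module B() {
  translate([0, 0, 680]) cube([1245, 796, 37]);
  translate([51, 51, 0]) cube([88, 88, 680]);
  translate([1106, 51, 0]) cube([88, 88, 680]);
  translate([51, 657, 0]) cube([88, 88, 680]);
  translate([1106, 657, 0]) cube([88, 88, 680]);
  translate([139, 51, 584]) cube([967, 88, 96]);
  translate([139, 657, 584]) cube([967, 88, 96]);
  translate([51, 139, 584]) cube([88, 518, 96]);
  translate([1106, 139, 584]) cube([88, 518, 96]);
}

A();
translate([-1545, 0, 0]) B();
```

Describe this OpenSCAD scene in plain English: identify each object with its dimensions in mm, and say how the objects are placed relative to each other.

A is a rectangular door frame: two vertical jambs of 46×92 mm section, 2006 mm tall, with a clear opening 972 mm wide between their inner faces. A header 100 mm tall and 92 mm deep lies on top of the jambs and spans the full outside width.

B is a table with a 1245×796 mm rectangular top, 37 mm thick, top surface at z = 717 mm, supported by four 88×88 mm square legs, each inset 51 mm from the nearest pair of top edges, running from the floor. Four apron rails, 88 mm thick and 96 mm tall, run between adjacent legs with their top edges flush with the underside of the top and their outer faces flush with the legs' outer faces.

The table is on the floor beside the door frame on its −x side.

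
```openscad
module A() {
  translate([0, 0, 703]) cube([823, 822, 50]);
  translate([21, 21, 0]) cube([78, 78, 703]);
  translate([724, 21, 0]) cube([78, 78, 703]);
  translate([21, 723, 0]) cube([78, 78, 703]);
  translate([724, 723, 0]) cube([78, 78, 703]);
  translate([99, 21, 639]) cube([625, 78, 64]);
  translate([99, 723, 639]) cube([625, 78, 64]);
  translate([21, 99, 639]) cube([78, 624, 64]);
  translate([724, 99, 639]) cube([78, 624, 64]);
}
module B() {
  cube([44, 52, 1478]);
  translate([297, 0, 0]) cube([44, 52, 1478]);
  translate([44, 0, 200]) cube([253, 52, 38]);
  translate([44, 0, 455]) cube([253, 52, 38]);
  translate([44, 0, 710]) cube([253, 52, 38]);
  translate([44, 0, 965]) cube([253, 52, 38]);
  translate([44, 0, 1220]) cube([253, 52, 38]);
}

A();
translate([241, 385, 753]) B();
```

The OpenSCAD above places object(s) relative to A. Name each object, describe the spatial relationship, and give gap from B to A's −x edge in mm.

A is a table. B is a ladder. The ladder is on top of the table, centred. The gap from the ladder to the table's −x edge is 241 mm.

The ladder's min-x is at 241; the table's min-x is 0; gap = 241 mm.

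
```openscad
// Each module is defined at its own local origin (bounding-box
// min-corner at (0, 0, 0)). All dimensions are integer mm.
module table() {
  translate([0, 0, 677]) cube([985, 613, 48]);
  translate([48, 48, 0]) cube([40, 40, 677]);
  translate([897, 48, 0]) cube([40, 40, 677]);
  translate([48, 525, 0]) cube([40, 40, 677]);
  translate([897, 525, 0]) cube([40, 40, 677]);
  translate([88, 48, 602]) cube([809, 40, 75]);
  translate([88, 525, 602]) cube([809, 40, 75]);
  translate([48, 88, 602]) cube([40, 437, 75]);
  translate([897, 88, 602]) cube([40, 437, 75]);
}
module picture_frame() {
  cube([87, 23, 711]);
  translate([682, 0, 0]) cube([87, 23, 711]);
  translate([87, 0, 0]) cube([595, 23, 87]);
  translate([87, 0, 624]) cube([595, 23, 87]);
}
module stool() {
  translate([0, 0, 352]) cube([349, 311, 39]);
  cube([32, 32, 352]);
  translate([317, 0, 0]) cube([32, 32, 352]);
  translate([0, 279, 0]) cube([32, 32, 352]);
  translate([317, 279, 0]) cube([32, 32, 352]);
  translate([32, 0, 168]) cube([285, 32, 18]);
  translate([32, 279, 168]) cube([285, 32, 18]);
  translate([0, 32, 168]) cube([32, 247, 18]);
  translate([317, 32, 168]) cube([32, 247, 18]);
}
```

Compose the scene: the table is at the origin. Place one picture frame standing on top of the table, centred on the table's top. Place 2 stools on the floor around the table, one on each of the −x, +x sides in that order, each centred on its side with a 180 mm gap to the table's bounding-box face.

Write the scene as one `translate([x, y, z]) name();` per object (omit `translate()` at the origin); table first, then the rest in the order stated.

table();
translate([108, 295, 725]) picture_frame();
translate([-529, 151, 0]) stool();
translate([1165, 151, 0]) stool();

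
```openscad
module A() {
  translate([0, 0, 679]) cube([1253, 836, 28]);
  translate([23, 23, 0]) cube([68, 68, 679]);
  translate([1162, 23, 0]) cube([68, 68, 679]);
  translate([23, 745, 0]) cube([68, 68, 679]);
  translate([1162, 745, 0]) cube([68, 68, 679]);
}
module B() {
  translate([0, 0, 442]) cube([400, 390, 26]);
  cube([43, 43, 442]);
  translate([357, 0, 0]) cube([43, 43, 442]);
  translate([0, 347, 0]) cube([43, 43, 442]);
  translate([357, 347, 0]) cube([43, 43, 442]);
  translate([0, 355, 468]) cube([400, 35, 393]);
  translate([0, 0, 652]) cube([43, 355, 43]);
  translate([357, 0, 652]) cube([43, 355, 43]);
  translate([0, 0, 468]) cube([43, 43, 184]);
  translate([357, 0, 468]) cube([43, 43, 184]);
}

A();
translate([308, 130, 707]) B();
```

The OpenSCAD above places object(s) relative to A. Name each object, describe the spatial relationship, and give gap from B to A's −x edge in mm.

A is a table. B is a chair. The chair is on top of the table. The gap from the chair to the table's −x edge is 308 mm.

The chair's min-x is at 308; the table's min-x is 0; gap = 308 mm.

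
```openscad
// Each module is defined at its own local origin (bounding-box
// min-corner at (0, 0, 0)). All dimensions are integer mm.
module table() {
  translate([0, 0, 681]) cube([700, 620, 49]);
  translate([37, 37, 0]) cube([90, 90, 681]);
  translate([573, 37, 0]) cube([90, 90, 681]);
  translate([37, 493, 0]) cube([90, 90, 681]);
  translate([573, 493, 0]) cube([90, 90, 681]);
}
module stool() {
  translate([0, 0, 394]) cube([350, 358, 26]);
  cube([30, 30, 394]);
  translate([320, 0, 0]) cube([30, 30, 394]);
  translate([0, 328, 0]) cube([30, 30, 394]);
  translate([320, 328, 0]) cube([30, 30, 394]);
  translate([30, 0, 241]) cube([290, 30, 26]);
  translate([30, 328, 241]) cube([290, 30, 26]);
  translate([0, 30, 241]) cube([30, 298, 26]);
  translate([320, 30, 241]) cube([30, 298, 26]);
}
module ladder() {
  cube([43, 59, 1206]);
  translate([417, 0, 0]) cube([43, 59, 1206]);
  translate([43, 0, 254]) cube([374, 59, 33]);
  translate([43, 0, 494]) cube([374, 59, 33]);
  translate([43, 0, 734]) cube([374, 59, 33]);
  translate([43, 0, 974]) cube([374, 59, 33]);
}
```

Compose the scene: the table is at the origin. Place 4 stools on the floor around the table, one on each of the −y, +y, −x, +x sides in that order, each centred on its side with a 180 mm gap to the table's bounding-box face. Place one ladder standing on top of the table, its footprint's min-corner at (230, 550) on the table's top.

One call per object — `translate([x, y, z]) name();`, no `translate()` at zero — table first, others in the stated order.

table();
translate([175, -538, 0]) stool();
translate([175, 800, 0]) stool();
translate([-530, 131, 0]) stool();
translate([880, 131, 0]) stool();
translate([230, 550, 730]) ladder();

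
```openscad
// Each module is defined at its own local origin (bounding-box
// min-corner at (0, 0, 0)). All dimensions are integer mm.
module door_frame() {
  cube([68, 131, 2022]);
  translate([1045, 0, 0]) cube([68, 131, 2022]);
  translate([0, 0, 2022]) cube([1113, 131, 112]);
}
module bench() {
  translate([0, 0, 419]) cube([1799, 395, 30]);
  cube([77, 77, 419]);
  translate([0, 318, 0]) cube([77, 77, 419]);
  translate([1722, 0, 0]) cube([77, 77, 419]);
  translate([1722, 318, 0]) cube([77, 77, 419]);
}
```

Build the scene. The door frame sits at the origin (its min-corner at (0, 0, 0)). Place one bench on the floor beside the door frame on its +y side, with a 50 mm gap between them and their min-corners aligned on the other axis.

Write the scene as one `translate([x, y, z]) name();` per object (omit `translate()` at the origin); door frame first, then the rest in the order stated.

door_frame();
translate([0, 181, 0]) bench();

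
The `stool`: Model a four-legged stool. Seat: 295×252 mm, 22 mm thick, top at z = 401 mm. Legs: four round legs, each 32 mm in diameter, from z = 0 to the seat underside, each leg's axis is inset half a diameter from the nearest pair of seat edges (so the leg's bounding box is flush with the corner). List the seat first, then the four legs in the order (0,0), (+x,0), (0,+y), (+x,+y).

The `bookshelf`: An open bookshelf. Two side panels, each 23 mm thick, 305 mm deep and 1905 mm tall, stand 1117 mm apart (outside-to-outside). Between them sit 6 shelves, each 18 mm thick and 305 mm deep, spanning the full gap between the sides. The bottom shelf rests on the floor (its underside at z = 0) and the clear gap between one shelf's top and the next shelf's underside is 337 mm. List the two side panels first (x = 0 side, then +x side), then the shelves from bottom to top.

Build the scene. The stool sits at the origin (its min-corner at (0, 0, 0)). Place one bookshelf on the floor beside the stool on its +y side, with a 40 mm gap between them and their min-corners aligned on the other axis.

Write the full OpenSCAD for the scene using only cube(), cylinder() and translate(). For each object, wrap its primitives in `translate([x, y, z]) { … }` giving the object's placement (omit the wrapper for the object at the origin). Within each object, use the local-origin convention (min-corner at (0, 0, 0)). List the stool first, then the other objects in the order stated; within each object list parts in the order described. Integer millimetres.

translate([0, 0, 379]) cube([295, 252, 22]);
translate([16, 16, 0]) cylinder(h = 379, r = 16);
translate([279, 16, 0]) cylinder(h = 379, r = 16);
translate([16, 236, 0]) cylinder(h = 379, r = 16);
translate([279, 236, 0]) cylinder(h = 379, r = 16);
translate([0, 292, 0]) {
  cube([23, 305, 1905]);
  translate([1094, 0, 0]) cube([23, 305, 1905]);
  translate([23, 0, 0]) cube([1071, 305, 18]);
  translate([23, 0, 355]) cube([1071, 305, 18]);
  translate([23, 0, 710]) cube([1071, 305, 18]);
  translate([23, 0, 1065]) cube([1071, 305, 18]);
  translate([23, 0, 1420]) cube([1071, 305, 18]);
  translate([23, 0, 1775]) cube([1071, 305, 18]);
}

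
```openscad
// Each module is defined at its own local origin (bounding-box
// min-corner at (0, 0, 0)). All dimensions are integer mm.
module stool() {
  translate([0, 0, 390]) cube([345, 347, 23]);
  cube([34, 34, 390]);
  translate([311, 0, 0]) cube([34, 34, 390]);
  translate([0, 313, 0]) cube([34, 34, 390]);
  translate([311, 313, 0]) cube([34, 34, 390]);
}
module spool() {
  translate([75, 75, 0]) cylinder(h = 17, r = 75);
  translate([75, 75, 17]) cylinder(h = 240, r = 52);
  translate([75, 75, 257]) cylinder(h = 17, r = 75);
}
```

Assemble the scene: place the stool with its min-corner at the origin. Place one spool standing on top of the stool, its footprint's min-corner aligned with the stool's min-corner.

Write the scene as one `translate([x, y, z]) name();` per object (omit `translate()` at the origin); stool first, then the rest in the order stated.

stool();
translate([0, 0, 413]) spool();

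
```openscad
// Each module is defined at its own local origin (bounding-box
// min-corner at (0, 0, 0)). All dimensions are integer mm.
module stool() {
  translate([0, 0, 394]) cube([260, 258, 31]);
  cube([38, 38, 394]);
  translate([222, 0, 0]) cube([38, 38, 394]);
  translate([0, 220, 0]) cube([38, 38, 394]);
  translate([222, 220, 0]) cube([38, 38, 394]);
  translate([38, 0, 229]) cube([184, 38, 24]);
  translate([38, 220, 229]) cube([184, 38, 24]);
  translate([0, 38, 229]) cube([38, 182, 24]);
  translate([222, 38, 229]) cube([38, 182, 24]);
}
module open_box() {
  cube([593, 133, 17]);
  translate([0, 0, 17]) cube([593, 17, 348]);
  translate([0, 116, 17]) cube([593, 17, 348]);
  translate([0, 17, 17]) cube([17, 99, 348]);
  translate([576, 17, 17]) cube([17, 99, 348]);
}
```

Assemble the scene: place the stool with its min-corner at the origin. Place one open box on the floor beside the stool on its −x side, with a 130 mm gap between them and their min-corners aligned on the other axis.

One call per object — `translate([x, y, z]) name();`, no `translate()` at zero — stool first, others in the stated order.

stool();
translate([-723, 0, 0]) open_box();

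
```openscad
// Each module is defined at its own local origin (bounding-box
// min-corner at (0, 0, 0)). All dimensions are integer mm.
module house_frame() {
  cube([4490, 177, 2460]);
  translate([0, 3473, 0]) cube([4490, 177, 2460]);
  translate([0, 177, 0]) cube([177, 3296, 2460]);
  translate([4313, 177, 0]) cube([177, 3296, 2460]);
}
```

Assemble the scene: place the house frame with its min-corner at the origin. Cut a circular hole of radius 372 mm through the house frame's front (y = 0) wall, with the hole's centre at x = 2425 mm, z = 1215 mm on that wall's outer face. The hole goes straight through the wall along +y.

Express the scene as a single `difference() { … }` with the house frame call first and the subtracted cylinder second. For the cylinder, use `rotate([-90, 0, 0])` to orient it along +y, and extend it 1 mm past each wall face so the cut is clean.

difference() {
  house_frame();
  translate([2425, -1, 1215]) rotate([-90, 0, 0]) cylinder(h = 179, r = 372);
}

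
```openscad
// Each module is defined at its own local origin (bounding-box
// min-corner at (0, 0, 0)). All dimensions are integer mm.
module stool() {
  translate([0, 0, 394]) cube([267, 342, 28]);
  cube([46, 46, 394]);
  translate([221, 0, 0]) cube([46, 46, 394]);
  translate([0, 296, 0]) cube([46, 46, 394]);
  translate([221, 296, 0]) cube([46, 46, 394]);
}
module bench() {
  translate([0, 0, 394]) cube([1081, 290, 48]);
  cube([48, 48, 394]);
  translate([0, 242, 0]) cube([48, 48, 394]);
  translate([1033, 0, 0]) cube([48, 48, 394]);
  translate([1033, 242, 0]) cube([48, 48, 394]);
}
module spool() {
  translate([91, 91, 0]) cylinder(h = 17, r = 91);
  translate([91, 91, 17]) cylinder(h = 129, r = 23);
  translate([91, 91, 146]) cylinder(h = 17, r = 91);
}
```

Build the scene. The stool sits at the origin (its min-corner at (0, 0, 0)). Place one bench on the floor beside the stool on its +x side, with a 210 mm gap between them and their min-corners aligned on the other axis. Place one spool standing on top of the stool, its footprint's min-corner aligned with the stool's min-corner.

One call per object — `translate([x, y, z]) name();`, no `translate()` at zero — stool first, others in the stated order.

stool();
translate([477, 0, 0]) bench();
translate([0, 0, 422]) spool();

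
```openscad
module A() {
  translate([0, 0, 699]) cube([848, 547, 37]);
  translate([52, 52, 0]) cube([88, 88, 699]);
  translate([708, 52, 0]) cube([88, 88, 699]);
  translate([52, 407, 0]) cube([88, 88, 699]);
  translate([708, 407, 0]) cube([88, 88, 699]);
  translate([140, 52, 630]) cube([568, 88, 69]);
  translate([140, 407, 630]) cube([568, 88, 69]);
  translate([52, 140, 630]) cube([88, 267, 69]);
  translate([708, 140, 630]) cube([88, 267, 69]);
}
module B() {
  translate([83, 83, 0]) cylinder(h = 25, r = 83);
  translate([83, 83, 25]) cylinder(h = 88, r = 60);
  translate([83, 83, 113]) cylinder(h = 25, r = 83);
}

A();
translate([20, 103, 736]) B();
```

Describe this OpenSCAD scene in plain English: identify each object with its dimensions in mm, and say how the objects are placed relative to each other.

A is a table with a 848×547 mm rectangular top, 37 mm thick, top surface at z = 736 mm, supported by four 88×88 mm square legs, each inset 52 mm from the nearest pair of top edges, running from the floor. Four apron rails, 88 mm thick and 69 mm tall, run between adjacent legs with their top edges flush with the underside of the top and their outer faces flush with the legs' outer faces.

B is a spool: two coaxial disc flanges of radius 83 mm and thickness 25 mm, joined by a core cylinder of radius 60 mm and height 88 mm. The lower flange rests on z = 0 and the three cylinders share a vertical axis.

The spool is on top of the table.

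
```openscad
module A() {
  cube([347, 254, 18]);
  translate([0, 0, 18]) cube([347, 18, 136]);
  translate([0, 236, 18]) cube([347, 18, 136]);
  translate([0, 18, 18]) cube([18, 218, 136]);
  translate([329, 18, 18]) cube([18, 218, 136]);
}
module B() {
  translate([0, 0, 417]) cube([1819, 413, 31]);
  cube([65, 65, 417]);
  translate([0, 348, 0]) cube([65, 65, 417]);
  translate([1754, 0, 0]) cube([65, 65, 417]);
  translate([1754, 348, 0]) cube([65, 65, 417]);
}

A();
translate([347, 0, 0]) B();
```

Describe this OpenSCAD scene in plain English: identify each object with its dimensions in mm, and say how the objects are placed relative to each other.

A is an open storage box with external size 347×254×154 mm and wall thickness 18 mm (the base is also 18 mm thick). The base covers the whole footprint; the four walls stand on the base, with the y-facing walls full-width and the x-facing walls fitting between their inner faces.

B is a long wooden bench with a 1819 mm (x) × 413 mm (y) seat, 31 mm thick, its top surface 448 mm above the floor. Four 65 mm square legs at the seat corners, flush with the edges, run from z = 0 to the seat underside.

The bench is against the open box's +x side, with their −y faces flush.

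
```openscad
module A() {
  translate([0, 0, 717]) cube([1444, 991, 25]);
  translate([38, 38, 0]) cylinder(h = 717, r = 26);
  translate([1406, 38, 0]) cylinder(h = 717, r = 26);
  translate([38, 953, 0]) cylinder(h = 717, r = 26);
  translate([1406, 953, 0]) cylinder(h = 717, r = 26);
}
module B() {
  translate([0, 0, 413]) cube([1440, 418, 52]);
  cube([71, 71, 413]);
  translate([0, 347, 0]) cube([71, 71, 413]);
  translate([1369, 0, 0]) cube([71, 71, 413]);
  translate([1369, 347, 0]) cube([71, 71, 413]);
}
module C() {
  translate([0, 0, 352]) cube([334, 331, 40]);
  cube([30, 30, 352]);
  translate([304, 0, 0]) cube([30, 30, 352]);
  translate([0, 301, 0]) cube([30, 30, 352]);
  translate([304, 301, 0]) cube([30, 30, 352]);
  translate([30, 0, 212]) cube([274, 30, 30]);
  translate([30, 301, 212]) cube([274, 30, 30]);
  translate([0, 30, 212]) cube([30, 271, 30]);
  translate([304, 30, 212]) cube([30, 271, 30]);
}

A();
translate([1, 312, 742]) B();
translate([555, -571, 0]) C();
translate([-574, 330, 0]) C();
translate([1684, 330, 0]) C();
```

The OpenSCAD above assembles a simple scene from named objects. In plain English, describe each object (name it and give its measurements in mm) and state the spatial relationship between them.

A is a table with a 1444×991 mm rectangular top, 25 mm thick, top surface at z = 742 mm, supported by four round legs of 52 mm diameter, each leg's bounding box inset 12 mm from the nearest pair of top edges, running from the floor.

B is a long wooden bench with a 1440 mm (x) × 418 mm (y) seat, 52 mm thick, its top surface 465 mm above the floor. Four 71 mm square legs at the seat corners, flush with the edges, run from z = 0 to the seat underside.

C is a simple wooden stool: a rectangular seat 334 mm (x) by 331 mm (y), 40 mm thick, top face at z = 392 mm, on four square legs, each 30×30 mm in cross-section. The legs rest on z = 0, each flush with a corner of the seat. Four stretchers, 30 mm wide and 30 mm tall, connect adjacent legs with their undersides at z = 212 mm, each running between the inner faces of the legs it joins and aligned with the legs' outer faces on the other axis.

The bench is on top of the table. Three stools sit around the table at the −y, −x, +x sides.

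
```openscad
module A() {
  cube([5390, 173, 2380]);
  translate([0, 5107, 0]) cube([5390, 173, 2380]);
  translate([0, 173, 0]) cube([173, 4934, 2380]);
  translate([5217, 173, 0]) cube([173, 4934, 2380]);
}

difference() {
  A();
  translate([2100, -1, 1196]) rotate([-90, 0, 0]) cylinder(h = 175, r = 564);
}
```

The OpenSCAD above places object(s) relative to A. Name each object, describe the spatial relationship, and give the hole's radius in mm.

The subtracted cylinder has r = 564 mm.

A is a house frame. The house frame has a circular hole through its front wall. The hole's radius is 564 mm.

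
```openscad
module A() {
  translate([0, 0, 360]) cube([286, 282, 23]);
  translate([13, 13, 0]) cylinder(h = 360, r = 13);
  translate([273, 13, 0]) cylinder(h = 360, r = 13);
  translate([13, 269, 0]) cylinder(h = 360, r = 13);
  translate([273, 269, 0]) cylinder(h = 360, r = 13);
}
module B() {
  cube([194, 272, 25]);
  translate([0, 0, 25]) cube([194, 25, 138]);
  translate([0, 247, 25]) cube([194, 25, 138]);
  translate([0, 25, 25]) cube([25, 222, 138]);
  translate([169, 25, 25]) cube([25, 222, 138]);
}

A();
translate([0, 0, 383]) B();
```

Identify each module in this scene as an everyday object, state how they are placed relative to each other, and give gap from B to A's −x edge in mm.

A is a stool. B is an open box. The open box is on top of the stool. The gap from the open box to the stool's −x edge is 0 mm.

The open box's min-x is at 0; the stool's min-x is 0; gap = 0 mm.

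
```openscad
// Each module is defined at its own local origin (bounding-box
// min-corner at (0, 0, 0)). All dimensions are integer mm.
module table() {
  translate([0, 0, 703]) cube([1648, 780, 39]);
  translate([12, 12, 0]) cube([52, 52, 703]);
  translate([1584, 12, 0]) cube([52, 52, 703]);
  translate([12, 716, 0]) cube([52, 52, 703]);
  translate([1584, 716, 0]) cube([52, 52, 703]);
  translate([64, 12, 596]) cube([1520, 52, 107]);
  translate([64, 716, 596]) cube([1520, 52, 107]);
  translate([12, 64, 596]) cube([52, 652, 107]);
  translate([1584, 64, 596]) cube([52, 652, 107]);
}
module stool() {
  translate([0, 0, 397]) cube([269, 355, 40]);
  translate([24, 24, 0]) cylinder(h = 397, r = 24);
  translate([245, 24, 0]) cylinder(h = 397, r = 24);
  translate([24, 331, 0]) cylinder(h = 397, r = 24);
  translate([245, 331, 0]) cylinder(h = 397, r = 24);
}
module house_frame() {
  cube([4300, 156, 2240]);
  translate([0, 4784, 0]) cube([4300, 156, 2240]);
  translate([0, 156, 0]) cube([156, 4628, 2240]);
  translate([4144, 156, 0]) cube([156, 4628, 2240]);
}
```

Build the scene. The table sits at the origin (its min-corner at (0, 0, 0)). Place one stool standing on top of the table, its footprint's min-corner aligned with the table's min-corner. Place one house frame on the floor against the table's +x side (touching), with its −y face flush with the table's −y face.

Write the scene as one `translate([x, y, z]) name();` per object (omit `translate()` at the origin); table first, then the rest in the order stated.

table();
translate([0, 0, 742]) stool();
translate([1648, 0, 0]) house_frame();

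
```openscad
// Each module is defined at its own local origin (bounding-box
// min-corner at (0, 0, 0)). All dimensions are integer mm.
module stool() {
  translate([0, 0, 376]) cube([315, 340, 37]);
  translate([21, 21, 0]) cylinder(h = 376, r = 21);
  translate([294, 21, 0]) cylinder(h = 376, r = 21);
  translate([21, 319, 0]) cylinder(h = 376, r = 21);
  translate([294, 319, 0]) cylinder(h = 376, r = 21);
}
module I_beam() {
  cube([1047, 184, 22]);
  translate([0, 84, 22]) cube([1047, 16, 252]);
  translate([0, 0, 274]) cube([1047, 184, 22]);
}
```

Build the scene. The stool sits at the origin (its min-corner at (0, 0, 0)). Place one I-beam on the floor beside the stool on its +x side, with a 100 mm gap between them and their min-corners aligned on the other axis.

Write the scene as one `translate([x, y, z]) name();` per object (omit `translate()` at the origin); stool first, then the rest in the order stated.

stool();
translate([415, 0, 0]) I_beam();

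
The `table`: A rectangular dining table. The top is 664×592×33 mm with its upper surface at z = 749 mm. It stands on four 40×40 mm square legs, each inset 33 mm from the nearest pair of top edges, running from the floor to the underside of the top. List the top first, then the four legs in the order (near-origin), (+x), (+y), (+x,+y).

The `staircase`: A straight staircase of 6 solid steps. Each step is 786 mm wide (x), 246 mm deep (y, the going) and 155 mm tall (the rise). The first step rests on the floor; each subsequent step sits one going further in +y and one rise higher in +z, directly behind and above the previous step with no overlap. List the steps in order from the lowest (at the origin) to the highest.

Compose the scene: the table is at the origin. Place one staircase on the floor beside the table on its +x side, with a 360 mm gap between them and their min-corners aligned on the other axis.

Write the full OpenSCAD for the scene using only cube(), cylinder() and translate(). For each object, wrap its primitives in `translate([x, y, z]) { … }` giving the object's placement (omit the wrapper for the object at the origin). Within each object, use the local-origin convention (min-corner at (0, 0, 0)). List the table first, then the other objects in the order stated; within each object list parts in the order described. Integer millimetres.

translate([0, 0, 716]) cube([664, 592, 33]);
translate([33, 33, 0]) cube([40, 40, 716]);
translate([591, 33, 0]) cube([40, 40, 716]);
translate([33, 519, 0]) cube([40, 40, 716]);
translate([591, 519, 0]) cube([40, 40, 716]);
translate([1024, 0, 0]) {
  cube([786, 246, 155]);
  translate([0, 246, 155]) cube([786, 246, 155]);
  translate([0, 492, 310]) cube([786, 246, 155]);
  translate([0, 738, 465]) cube([786, 246, 155]);
  translate([0, 984, 620]) cube([786, 246, 155]);
  translate([0, 1230, 775]) cube([786, 246, 155]);
}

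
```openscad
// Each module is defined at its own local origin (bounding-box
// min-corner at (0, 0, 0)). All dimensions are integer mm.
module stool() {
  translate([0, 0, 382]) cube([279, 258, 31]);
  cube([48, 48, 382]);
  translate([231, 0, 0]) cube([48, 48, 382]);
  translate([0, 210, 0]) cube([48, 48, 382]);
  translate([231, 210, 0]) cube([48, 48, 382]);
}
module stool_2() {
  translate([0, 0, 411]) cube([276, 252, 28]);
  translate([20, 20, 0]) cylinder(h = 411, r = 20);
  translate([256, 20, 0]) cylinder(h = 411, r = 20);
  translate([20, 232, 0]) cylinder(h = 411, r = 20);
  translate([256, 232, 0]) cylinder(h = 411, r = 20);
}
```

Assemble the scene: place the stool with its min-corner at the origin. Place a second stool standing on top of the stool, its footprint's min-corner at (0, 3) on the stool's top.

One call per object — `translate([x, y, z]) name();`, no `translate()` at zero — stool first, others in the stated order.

stool();
translate([0, 3, 413]) stool_2();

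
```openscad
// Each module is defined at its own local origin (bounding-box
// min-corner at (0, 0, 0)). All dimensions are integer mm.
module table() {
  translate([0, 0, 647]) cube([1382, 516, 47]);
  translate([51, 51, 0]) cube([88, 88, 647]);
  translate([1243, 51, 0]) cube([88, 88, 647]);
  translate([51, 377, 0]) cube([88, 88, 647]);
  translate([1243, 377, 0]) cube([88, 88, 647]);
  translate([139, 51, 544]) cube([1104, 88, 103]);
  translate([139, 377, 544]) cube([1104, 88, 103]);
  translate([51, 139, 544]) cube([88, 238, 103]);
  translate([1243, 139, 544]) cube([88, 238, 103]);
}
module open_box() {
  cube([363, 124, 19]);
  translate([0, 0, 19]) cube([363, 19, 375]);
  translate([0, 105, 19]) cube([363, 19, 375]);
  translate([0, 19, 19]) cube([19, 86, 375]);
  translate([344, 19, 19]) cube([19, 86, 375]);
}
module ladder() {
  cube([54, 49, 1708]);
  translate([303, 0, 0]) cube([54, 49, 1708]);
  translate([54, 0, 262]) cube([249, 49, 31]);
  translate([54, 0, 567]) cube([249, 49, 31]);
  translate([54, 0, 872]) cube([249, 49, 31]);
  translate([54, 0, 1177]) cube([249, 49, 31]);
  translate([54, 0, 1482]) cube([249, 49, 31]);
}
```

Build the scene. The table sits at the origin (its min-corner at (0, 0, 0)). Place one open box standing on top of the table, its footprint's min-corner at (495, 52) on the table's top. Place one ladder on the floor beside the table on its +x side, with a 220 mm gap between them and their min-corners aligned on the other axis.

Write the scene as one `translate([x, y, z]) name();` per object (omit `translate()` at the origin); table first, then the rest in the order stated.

table();
translate([495, 52, 694]) open_box();
translate([1602, 0, 0]) ladder();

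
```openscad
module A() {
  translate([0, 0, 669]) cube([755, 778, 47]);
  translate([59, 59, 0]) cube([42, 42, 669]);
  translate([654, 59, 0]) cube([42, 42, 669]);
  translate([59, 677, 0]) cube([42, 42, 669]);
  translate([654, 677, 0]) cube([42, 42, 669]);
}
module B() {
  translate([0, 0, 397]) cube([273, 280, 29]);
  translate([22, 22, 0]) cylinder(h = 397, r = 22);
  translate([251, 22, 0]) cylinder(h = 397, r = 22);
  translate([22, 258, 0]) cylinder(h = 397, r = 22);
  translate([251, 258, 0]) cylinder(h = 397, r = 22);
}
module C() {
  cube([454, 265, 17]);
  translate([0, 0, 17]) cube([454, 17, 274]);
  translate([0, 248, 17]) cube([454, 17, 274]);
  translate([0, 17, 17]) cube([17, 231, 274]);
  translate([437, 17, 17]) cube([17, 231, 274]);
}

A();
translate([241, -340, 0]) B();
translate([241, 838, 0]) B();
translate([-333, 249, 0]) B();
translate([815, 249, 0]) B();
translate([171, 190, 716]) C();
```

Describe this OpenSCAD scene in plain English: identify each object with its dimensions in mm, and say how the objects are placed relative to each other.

A is a rectangular dining table. The top is 755×778×47 mm with its upper surface at z = 716 mm. It stands on four 42×42 mm square legs, each inset 59 mm from the nearest pair of top edges, running from the floor to the underside of the top.

B is a four-legged stool. The seat is a 273×280×29 mm slab whose top surface is at z = 426 mm; four round legs, each 44 mm in diameter, run from the floor (z = 0) to the underside of the seat, each leg's axis is inset half a diameter from the nearest pair of seat edges (so the leg's bounding box is flush with the corner).

C is an open-topped rectangular box: outside dimensions 454×265×291 mm, with a uniform wall and base thickness of 17 mm. The base is a full 454×265 slab on the floor; four walls sit on top of the base. The front and back walls (the −y and +y sides) span the full width; the two side walls fit between them.

Four stools sit around the table at the −y, +y, −x, +x sides. The open box is on top of the table.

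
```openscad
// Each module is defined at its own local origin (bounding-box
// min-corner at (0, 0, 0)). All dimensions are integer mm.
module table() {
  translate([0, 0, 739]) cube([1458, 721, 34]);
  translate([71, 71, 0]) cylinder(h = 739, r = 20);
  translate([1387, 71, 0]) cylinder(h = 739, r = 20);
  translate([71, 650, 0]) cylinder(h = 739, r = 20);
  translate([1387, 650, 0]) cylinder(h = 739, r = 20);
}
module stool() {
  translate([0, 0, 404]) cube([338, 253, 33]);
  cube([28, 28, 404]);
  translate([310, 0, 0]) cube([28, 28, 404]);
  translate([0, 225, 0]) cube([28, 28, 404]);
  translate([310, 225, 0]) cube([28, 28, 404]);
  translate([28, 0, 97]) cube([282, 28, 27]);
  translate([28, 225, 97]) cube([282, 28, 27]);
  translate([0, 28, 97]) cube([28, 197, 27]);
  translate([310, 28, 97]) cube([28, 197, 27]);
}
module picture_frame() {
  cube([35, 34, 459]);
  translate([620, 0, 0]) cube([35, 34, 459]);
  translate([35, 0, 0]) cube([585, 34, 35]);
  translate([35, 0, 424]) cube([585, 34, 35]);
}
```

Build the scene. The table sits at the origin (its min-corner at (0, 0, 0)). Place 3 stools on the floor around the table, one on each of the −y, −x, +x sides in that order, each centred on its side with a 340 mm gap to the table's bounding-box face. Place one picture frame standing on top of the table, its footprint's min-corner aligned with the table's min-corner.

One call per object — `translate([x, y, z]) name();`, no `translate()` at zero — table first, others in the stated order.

table();
translate([560, -593, 0]) stool();
translate([-678, 234, 0]) stool();
translate([1798, 234, 0]) stool();
translate([0, 0, 773]) picture_frame();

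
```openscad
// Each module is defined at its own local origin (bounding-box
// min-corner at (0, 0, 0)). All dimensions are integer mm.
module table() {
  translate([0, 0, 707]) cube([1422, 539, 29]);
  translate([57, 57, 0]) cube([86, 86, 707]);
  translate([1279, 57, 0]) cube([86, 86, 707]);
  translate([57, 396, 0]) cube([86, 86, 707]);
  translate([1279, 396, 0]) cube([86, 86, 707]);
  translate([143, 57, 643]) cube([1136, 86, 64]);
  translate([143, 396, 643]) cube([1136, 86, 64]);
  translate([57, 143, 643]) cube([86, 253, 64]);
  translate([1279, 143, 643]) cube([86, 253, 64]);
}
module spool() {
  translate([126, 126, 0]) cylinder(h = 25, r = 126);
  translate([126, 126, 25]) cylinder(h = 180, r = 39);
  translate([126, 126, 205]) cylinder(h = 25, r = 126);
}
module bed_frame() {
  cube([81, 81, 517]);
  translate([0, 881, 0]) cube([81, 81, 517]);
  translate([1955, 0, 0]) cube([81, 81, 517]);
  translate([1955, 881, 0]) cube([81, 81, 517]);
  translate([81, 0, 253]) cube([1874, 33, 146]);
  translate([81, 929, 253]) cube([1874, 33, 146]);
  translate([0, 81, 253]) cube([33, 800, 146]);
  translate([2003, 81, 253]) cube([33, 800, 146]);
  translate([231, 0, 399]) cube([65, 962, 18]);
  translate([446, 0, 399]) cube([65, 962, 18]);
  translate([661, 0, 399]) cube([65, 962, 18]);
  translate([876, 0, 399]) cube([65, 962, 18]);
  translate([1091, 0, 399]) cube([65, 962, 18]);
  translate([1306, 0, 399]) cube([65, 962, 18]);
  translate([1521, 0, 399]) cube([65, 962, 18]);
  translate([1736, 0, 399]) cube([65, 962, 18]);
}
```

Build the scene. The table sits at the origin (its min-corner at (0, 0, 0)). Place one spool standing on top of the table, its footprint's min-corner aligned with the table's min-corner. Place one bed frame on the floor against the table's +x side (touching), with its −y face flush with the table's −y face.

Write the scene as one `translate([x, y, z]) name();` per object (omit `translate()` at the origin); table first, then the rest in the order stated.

table();
translate([0, 0, 736]) spool();
translate([1422, 0, 0]) bed_frame();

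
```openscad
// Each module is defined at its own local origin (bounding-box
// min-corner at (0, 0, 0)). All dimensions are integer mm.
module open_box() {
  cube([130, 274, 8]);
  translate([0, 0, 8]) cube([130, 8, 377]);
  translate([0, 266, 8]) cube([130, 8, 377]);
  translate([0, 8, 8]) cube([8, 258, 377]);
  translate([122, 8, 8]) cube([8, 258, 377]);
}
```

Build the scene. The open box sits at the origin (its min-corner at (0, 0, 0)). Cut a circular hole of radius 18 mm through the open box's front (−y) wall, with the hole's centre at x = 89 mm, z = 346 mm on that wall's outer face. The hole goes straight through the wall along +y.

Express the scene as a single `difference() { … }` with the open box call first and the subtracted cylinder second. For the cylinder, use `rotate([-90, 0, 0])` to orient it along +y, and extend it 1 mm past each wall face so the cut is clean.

difference() {
  open_box();
  translate([89, -1, 346]) rotate([-90, 0, 0]) cylinder(h = 10, r = 18);
}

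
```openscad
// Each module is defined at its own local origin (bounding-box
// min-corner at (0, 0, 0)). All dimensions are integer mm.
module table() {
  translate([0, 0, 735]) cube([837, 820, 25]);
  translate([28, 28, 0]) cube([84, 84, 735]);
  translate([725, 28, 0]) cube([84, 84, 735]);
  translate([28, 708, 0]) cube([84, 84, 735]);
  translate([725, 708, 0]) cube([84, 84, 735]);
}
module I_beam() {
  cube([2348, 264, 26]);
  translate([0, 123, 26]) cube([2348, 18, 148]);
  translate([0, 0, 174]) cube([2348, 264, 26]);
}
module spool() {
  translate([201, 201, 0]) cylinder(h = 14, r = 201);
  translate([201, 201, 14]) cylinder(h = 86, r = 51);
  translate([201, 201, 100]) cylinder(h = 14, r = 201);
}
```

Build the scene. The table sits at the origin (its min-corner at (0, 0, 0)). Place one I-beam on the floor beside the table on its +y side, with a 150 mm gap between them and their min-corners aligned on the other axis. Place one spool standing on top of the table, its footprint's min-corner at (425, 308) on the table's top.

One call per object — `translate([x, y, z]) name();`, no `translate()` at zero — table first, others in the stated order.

table();
translate([0, 970, 0]) I_beam();
translate([425, 308, 760]) spool();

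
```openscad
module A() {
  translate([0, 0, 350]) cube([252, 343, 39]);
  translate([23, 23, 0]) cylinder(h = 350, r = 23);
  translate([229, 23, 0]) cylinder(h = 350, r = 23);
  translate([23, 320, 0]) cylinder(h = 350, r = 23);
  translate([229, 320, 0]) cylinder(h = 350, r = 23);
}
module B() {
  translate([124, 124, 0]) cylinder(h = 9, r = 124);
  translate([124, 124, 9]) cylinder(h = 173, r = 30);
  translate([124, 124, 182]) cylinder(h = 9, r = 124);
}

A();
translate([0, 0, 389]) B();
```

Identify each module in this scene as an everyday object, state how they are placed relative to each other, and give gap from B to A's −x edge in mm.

The spool's min-x is at 0; the stool's min-x is 0; gap = 0 mm.

A is a stool. B is a spool. The spool is on top of the stool. The gap from the spool to the stool's −x edge is 0 mm.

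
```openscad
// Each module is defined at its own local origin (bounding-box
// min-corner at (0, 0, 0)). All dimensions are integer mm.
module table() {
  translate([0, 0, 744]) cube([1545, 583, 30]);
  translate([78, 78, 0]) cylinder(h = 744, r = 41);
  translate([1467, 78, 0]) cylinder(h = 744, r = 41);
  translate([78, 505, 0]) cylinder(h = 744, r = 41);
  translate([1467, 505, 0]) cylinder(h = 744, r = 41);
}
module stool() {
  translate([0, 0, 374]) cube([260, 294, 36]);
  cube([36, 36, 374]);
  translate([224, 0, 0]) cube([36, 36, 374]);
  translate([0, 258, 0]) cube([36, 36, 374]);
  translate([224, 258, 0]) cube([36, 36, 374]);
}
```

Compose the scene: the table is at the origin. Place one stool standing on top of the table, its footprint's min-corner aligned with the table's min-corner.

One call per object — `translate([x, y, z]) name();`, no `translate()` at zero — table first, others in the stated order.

table();
translate([0, 0, 774]) stool();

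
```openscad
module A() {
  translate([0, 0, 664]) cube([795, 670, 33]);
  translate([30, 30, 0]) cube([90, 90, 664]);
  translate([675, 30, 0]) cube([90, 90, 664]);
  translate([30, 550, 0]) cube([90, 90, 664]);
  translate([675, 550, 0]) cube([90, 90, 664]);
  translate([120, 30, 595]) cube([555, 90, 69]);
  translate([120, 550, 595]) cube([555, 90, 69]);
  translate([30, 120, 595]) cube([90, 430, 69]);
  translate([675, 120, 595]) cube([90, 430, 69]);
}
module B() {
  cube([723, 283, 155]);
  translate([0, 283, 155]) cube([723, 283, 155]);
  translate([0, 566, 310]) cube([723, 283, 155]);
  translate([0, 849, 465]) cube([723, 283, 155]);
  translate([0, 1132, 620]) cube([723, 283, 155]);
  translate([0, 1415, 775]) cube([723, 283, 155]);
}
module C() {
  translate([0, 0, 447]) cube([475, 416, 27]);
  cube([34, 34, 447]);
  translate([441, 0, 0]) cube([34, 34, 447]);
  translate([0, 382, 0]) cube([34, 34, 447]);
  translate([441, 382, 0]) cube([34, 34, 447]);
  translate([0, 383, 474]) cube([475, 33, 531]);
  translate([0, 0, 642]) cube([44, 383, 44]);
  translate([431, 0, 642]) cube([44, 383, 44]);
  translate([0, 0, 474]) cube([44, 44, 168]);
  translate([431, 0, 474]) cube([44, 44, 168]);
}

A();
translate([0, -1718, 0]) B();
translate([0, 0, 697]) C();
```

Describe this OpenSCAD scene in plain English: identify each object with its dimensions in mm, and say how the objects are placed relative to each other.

A is a rectangular dining table. The top is 795×670×33 mm with its upper surface at z = 697 mm. It stands on four 90×90 mm square legs, each inset 30 mm from the nearest pair of top edges, running from the floor to the underside of the top. Four apron rails, 90 mm thick and 69 mm tall, run between adjacent legs with their top edges flush with the underside of the top and their outer faces flush with the legs' outer faces.

B is a straight staircase of 6 solid steps. Each step is 723 mm wide (x), 283 mm deep (y, the going) and 155 mm tall (the rise). The first step rests on the floor; each subsequent step sits one going further in +y and one rise higher in +z, directly behind and above the previous step with no overlap.

C is a chair. The seat is a 475×416×27 mm slab with its top at z = 474 mm, on four 34×34 mm corner legs (flush with the seat edges, standing on z = 0). A flat backrest 33 mm thick, 531 mm tall, spans the full seat width and rises from the seat top along its +y edge, rear face flush with the rear of the seat. Two armrests of 44×44 mm section run along each side from the seat's front edge to the front of the backrest, top faces 212 mm above the seat top and outer faces flush with the seat's x-edges; a 44×44 mm post under the front of each armrest stands on the seat at the front corner.

The staircase is on the floor beside the table on its −y side. The chair is on top of the table.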